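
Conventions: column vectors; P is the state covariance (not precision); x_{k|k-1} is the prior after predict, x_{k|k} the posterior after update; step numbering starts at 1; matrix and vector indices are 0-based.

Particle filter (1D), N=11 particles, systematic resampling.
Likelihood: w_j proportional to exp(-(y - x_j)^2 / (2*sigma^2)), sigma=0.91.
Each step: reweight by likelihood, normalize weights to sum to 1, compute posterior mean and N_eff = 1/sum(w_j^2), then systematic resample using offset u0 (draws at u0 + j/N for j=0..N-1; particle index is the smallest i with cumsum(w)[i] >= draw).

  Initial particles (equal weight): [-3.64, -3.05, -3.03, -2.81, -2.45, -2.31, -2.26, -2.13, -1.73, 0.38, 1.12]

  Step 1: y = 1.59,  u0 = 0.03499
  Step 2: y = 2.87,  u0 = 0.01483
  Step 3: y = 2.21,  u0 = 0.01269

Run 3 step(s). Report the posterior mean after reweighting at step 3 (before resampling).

post_mean = 1.1005

step 1: w=[0.0000, 0.0000, 0.0000, 0.0000, 0.0000, 0.0001, 0.0001, 0.0002, 0.0010, 0.3202, 0.6784]  mean=0.8788  Neff=1.7771  idx=[9, 9, 9, 9, 10, 10, 10, 10, 10, 10, 10]
step 2: w=[0.0198, 0.0198, 0.0198, 0.0198, 0.1316, 0.1316, 0.1316, 0.1316, 0.1316, 0.1316, 0.1316]  mean=1.0614  Neff=8.1496  idx=[0, 4, 4, 5, 6, 6, 7, 8, 9, 9, 10]
step 3: w=[0.0264, 0.0974, 0.0974, 0.0974, 0.0974, 0.0974, 0.0974, 0.0974, 0.0974, 0.0974, 0.0974]  mean=1.1005  Neff=10.4728  idx=[0, 1, 2, 3, 4, 5, 6, 7, 8, 9, 10]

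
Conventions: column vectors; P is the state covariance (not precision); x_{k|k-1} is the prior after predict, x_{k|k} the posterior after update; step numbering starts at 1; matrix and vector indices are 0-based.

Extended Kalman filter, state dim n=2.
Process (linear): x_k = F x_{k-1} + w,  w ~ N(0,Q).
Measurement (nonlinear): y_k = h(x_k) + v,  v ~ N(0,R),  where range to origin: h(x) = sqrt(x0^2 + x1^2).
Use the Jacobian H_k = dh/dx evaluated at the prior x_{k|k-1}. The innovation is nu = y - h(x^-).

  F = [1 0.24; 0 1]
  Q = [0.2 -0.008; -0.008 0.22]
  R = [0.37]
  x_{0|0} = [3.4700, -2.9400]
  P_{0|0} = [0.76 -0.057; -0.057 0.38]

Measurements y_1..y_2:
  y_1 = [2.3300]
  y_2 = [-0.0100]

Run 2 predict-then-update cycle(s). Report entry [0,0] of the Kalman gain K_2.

K[0,0] = 0.1618

step 1: x^-=[2.7644, -2.9400]  P^-=[0.9545 0.0262; 0.0262 0.6000]  H_jac=[0.6850 -0.7285]  S=[1.1102]  K=[0.5718; -0.3776]  nu=[-1.7055]  x^+=[1.7892, -2.2961]  P^+=[0.5916 0.2659; 0.2659 0.4417]
step 2: x^-=[1.2382, -2.2961]  P^-=[0.9446 0.3639; 0.3639 0.6617]  H_jac=[0.4746 -0.8802]  S=[0.7914]  K=[0.1618; -0.5177]  nu=[-2.6186]  x^+=[0.8144, -0.9404]  P^+=[0.9239 0.4302; 0.4302 0.4496]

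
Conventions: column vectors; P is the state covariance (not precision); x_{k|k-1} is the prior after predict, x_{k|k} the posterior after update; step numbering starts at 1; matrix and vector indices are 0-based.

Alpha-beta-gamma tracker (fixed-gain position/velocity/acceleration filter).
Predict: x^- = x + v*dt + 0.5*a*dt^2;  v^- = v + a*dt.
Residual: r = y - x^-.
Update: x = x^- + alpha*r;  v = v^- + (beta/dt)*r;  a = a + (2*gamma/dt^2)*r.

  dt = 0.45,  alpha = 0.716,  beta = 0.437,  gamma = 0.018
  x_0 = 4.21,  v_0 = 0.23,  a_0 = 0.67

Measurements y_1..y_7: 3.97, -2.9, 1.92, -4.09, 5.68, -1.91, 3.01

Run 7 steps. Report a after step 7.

a_post = 0.8814

step 1: x_pred=4.3813  r=-0.4113  x^+=4.0868  v^+=0.1320  a^+=0.5969
step 2: x_pred=4.2067  r=-7.1067  x^+=-0.8817  v^+=-6.5007  a^+=-0.6665
step 3: x_pred=-3.8745  r=5.7945  x^+=0.2744  v^+=-1.1735  a^+=0.3636
step 4: x_pred=-0.2169  r=-3.8731  x^+=-2.9900  v^+=-4.7711  a^+=-0.3249
step 5: x_pred=-5.1699  r=10.8499  x^+=2.5986  v^+=5.6192  a^+=1.6039
step 6: x_pred=5.2896  r=-7.1996  x^+=0.1347  v^+=-0.6507  a^+=0.3240
step 7: x_pred=-0.1253  r=3.1353  x^+=2.1196  v^+=2.5398  a^+=0.8814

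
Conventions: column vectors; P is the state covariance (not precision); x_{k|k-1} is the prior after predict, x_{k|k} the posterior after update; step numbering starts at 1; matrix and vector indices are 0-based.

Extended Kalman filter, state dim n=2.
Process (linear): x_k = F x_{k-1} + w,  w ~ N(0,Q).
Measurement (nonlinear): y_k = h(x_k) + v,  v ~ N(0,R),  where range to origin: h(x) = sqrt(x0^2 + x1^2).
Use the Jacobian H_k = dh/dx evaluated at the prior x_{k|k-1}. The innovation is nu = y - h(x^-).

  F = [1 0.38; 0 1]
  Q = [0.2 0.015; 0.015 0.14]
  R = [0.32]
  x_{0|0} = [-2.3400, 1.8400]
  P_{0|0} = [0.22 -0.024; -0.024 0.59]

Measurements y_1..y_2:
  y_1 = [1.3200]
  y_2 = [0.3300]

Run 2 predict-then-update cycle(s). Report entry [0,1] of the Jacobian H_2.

step 1: x^-=[-1.6408, 1.8400]  P^-=[0.4870 0.2152; 0.2152 0.7300]  H_jac=[-0.6656 0.7464]  S=[0.7285]  K=[-0.2244; 0.5512]  nu=[-1.1453]  x^+=[-1.3838, 1.2086]  P^+=[0.4503 0.3053; 0.3053 0.5086]
step 2: x^-=[-0.9245, 1.2086]  P^-=[0.9558 0.5136; 0.5136 0.6486]  H_jac=[-0.6076 0.7943]  S=[0.5863]  K=[-0.2946; 0.3465]  nu=[-1.1917]  x^+=[-0.5734, 0.7957]  P^+=[0.9049 0.5734; 0.5734 0.5782]

H_jac[0,1] = 0.7943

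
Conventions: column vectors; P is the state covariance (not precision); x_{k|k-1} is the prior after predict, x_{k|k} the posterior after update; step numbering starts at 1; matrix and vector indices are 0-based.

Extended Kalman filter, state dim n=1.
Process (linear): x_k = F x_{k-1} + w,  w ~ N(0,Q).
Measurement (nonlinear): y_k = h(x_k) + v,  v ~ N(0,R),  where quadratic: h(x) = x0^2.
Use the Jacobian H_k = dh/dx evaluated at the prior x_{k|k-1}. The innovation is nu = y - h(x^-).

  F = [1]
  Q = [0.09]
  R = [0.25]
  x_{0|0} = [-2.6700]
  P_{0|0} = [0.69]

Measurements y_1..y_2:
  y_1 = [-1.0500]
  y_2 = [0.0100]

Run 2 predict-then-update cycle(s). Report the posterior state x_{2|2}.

x_post = [-0.7665]

step 1: x^-=[-2.6700]  P^-=[0.7800]  H_jac=[-5.3400]  S=[22.4922]  K=[-0.1852]  nu=[-8.1789]  x^+=[-1.1554]  P^+=[0.0087]
step 2: x^-=[-1.1554]  P^-=[0.0987]  H_jac=[-2.3108]  S=[0.7769]  K=[-0.2935]  nu=[-1.3249]  x^+=[-0.7665]  P^+=[0.0318]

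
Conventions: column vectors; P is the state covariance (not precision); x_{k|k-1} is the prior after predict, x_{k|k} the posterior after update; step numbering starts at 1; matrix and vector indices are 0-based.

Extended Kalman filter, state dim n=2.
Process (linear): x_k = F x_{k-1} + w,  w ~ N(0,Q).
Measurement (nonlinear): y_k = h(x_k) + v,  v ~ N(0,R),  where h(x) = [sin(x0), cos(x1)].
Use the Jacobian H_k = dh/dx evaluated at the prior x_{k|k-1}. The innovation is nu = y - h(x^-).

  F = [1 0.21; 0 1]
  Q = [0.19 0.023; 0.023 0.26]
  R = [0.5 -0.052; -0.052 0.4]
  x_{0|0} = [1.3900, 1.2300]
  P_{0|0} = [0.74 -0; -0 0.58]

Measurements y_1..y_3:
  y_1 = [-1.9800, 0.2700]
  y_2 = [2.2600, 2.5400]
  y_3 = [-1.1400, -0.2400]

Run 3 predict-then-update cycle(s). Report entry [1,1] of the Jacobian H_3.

H_jac[1,1] = 0.0174

step 1: x^-=[1.6483, 1.2300]  P^-=[0.9556 0.1448; 0.1448 0.8400]  H_jac=[-0.0774 0.0000; 0.0000 -0.9425]  S=[0.5057 -0.0414; -0.0414 1.1462]  K=[-0.1565 -0.1247; -0.0790 -0.6936]  nu=[-2.9770, -0.0642]  x^+=[2.1223, 1.5097]  P^+=[0.9270 0.0443; 0.0443 0.2900]
step 2: x^-=[2.4393, 1.5097]  P^-=[1.1484 0.1282; 0.1282 0.5500]  H_jac=[-0.7634 0.0000; 0.0000 -0.9981]  S=[1.1692 0.0457; 0.0457 0.9480]  K=[-0.7459 -0.0990; -0.0612 -0.5762]  nu=[1.6140, 2.4790]  x^+=[0.9899, -0.0174]  P^+=[0.4818 0.0008; 0.0008 0.2277]
step 3: x^-=[0.9862, -0.0174]  P^-=[0.6822 0.0717; 0.0717 0.4877]  H_jac=[0.5518 0.0000; 0.0000 0.0174]  S=[0.7078 -0.0513; -0.0513 0.4001]  K=[0.5371 0.0720; 0.0579 0.0286]  nu=[-1.9739, -1.2398]  x^+=[-0.1633, -0.1672]  P^+=[0.4799 0.0498; 0.0498 0.4852]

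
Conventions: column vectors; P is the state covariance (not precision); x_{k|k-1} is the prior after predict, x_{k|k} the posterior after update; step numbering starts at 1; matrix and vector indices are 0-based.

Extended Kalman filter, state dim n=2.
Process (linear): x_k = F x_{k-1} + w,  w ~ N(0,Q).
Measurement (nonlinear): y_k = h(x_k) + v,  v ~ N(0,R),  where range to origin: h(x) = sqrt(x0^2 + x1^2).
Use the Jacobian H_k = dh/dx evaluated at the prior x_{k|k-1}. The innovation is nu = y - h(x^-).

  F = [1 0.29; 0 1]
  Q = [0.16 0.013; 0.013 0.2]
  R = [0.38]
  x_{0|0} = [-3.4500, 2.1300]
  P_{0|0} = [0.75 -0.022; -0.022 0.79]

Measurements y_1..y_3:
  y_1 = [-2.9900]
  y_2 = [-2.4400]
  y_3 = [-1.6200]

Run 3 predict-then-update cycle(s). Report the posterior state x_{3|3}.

x_post = [0.3147, 1.1698]

step 1: x^-=[-2.8323, 2.1300]  P^-=[0.9637 0.2201; 0.2201 0.9900]  H_jac=[-0.7992 0.6010]  S=[1.1417]  K=[-0.5587; 0.3671]  nu=[-6.5338]  x^+=[0.8182, -0.2685]  P^+=[0.6073 0.4543; 0.4543 0.8361]
step 2: x^-=[0.7404, -0.2685]  P^-=[1.1011 0.7098; 0.7098 1.0361]  H_jac=[0.9401 -0.3410]  S=[1.0185]  K=[0.7787; 0.3082]  nu=[-3.2276]  x^+=[-1.7728, -1.2633]  P^+=[0.4835 0.4653; 0.4653 0.9394]
step 3: x^-=[-2.1392, -1.2633]  P^-=[0.9924 0.7507; 0.7507 1.1394]  H_jac=[-0.8611 -0.5085]  S=[2.0679]  K=[-0.5979; -0.5928]  nu=[-4.1043]  x^+=[0.3147, 1.1698]  P^+=[0.2533 0.0179; 0.0179 0.4127]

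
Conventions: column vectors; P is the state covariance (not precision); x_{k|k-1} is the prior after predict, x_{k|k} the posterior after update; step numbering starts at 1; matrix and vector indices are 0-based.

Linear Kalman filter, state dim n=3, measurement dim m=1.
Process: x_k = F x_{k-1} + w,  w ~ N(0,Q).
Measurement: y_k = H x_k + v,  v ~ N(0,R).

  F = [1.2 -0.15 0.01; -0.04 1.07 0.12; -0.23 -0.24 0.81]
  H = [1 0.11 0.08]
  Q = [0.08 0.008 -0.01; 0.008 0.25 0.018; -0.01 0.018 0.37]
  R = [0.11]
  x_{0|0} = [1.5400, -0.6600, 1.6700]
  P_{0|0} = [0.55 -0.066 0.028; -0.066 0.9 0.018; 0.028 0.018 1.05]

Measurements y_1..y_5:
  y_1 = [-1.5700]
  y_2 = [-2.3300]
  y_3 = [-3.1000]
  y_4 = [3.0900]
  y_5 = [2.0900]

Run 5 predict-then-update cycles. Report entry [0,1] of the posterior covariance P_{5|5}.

step 1: x^-=[1.9637, -0.5674, 1.1569]  P^-=[0.9167 -0.2428 -0.0792; -0.2428 1.3064 -0.0770; -0.0792 -0.0770 1.1151]  S=[0.9822]  K=[0.8997; -0.1072; 0.0015]  nu=[-3.5638]  x^+=[-1.2426, -0.1854, 1.1515]  P^+=[0.1217 -0.1481 -0.0806; -0.1481 1.2951 -0.0768; -0.0806 -0.0768 1.1151]
step 2: x^-=[-1.4518, -0.0104, 1.2630]  P^-=[0.3361 -0.4064 -0.0190; -0.4064 1.7428 -0.2296; -0.0190 -0.2296 1.2262]  S=[0.3786]  K=[0.7658; -0.6158; 0.1422]  nu=[-0.9781]  x^+=[-2.2008, 0.5918, 1.1239]  P^+=[0.1141 -0.2279 -0.0602; -0.2279 1.5992 -0.1964; -0.0602 -0.1964 1.2186]
step 3: x^-=[-2.7185, 0.8562, 1.2745]  P^-=[0.3616 -0.5539 0.0497; -0.5539 2.0683 -0.3803; 0.0497 -0.3803 1.3413]  S=[0.3846]  K=[0.7921; -0.9277; 0.2993]  nu=[-0.5776]  x^+=[-3.1761, 1.3921, 1.1016]  P^+=[0.1203 -0.2713 -0.0415; -0.2713 1.7373 -0.2735; -0.0415 -0.2735 1.3068]
step 4: x^-=[-4.0091, 1.7487, 1.2887]  P^-=[0.3899 -0.6289 0.0923; -0.6289 2.2114 -0.4625; 0.0923 -0.4625 1.4257]  S=[0.4041]  K=[0.8121; -1.0461; 0.3848]  nu=[6.8036]  x^+=[1.5159, -5.3684, 3.9065]  P^+=[0.1235 -0.2857 -0.0340; -0.2857 1.7692 -0.2998; -0.0340 -0.2998 1.3659]
step 5: x^-=[2.6634, -5.3361, 4.1041]  P^-=[0.4007 -0.6515 0.1073; -0.6515 2.2432 -0.4841; 0.1073 -0.4841 1.4723]  S=[0.4126]  K=[0.8183; -1.0749; 0.4165]  nu=[-0.3147]  x^+=[2.4058, -4.9978, 3.9730]  P^+=[0.1244 -0.2886 -0.0333; -0.2886 1.7666 -0.2993; -0.0333 -0.2993 1.4007]

P_post[0,1] = -0.2886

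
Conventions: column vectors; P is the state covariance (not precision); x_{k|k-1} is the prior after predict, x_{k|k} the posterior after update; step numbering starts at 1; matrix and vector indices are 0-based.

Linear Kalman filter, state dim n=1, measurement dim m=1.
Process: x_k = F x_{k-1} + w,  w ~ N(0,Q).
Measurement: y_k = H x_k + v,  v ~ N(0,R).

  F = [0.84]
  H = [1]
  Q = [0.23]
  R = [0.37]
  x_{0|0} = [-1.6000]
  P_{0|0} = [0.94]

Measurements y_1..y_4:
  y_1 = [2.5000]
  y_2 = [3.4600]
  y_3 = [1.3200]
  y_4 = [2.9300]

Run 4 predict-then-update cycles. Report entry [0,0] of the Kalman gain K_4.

K[0,0] = 0.4933

step 1: x^-=[-1.3440]  P^-=[0.8933]  S=[1.2633]  K=[0.7071]  nu=[3.8440]  x^+=[1.3741]  P^+=[0.2616]
step 2: x^-=[1.1543]  P^-=[0.4146]  S=[0.7846]  K=[0.5284]  nu=[2.3057]  x^+=[2.3727]  P^+=[0.1955]
step 3: x^-=[1.9930]  P^-=[0.3680]  S=[0.7380]  K=[0.4986]  nu=[-0.6730]  x^+=[1.6575]  P^+=[0.1845]
step 4: x^-=[1.3923]  P^-=[0.3602]  S=[0.7302]  K=[0.4933]  nu=[1.5377]  x^+=[2.1508]  P^+=[0.1825]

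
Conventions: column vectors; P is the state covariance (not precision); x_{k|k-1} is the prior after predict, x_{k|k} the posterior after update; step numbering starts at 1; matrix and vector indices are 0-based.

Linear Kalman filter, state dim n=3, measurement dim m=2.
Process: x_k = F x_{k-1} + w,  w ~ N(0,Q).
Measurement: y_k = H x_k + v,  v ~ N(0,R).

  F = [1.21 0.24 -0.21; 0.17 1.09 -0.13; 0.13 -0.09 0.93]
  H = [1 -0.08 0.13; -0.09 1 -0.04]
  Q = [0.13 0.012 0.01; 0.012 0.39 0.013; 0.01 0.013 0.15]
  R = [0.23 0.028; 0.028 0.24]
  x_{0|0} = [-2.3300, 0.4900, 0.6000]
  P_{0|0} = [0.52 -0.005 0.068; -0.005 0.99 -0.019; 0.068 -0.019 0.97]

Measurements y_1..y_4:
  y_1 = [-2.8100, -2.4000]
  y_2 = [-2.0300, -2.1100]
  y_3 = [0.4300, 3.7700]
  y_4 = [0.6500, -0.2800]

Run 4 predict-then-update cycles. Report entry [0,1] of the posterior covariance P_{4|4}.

step 1: x^-=[-2.8277, 0.0600, 0.2110]  P^-=[0.9556 0.3894 -0.0486; 0.3894 1.5982 -0.2004; -0.0486 -0.2004 1.0255]  S=[1.1424 0.1769; 0.1769 1.7931]  K=[0.7894 0.0924; 0.0716 0.8691; 0.1104 -0.1431]  nu=[-0.0049, -2.7061]  x^+=[-3.0817, -2.2923, 0.5977]  P^+=[0.2026 0.0583 -0.1062; 0.0583 0.2158 -0.0016; -0.1062 -0.0016 0.9805]
step 2: x^-=[-4.4046, -3.1002, 0.3615]  P^-=[0.5703 0.2370 -0.2758; 0.2370 0.6955 -0.1315; -0.2758 -0.1315 0.9764]  S=[0.7143 0.1514; 0.1514 0.9076]  K=[0.7004 0.0999; 0.0739 0.7363; -0.1655 -0.1329]  nu=[2.0796, 0.6082]  x^+=[-2.8872, -2.4986, -0.0635]  P^+=[0.1896 0.0541 -0.1643; 0.0541 0.1831 -0.0140; -0.1643 -0.0140 0.9341]
step 3: x^-=[-4.0799, -3.2061, -0.2095]  P^-=[0.5756 0.2333 -0.3346; 0.2333 0.6601 -0.1444; -0.3346 -0.1444 0.9239]  S=[0.7042 0.1516; 0.1516 0.8734]  K=[0.7076 0.1003; 0.0734 0.7256; -0.2606 -0.1279]  nu=[4.2806, 6.6005]  x^+=[-0.3890, 1.8975, -2.1696]  P^+=[0.1928 0.0542 -0.1758; 0.0542 0.1803 -0.0198; -0.1758 -0.0198 0.8517]
step 4: x^-=[0.4404, 2.2843, -2.2391]  P^-=[0.5830 0.2348 -0.3320; 0.2348 0.6576 -0.1416; -0.3320 -0.1416 0.8509]  S=[0.7106 0.1533; 0.1533 0.8704]  K=[0.7118 0.0994; 0.0742 0.7247; -0.2697 -0.1200]  nu=[0.6834, -2.6142]  x^+=[0.6670, 0.4404, -2.1097]  P^+=[0.1927 0.0544 -0.1680; 0.0544 0.1801 -0.0204; -0.1680 -0.0204 0.7767]

P_post[0,1] = 0.0544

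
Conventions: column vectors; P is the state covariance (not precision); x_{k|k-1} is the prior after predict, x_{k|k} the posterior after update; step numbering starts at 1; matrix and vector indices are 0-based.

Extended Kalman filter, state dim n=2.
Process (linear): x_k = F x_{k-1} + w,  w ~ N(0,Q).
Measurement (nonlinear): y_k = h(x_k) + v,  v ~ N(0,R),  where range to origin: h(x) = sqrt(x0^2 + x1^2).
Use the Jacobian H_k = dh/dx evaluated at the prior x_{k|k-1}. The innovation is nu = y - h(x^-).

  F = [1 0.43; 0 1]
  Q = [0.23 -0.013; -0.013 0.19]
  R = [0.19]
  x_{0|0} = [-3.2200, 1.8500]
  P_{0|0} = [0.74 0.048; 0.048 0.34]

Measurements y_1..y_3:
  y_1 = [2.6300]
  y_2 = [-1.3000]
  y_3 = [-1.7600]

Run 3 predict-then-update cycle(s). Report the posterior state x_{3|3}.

x_post = [-1.4168, -0.7839]

step 1: x^-=[-2.4245, 1.8500]  P^-=[1.0741 0.1812; 0.1812 0.5300]  H_jac=[-0.7950 0.6066]  S=[0.8891]  K=[-0.8368; 0.1996]  nu=[-0.4197]  x^+=[-2.0733, 1.7662]  P^+=[0.4516 0.3297; 0.3297 0.4946]
step 2: x^-=[-1.3138, 1.7662]  P^-=[1.0565 0.5294; 0.5294 0.6846]  H_jac=[-0.5968 0.8024]  S=[0.5001]  K=[-0.4116; 0.4666]  nu=[-3.5013]  x^+=[0.1274, 0.1325]  P^+=[0.9718 0.6254; 0.6254 0.5757]
step 3: x^-=[0.1844, 0.1325]  P^-=[1.8461 0.8600; 0.8600 0.7657]  H_jac=[0.8120 0.5836]  S=[2.4832]  K=[0.8058; 0.4612]  nu=[-1.9870]  x^+=[-1.4168, -0.7839]  P^+=[0.2337 -0.0628; -0.0628 0.2376]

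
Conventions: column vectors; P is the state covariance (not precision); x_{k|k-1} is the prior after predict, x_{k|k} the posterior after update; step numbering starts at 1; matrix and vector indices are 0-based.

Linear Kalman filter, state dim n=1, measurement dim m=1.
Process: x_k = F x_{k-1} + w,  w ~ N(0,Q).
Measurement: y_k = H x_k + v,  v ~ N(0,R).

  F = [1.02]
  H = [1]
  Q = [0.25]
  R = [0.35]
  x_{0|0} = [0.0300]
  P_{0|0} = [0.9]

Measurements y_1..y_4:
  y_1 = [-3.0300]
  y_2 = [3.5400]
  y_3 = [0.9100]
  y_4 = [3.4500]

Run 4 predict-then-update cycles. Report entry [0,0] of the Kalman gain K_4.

step 1: x^-=[0.0306]  P^-=[1.1864]  S=[1.5364]  K=[0.7722]  nu=[-3.0606]  x^+=[-2.3328]  P^+=[0.2703]
step 2: x^-=[-2.3794]  P^-=[0.5312]  S=[0.8812]  K=[0.6028]  nu=[5.9194]  x^+=[1.1889]  P^+=[0.2110]
step 3: x^-=[1.2126]  P^-=[0.4695]  S=[0.8195]  K=[0.5729]  nu=[-0.3026]  x^+=[1.0392]  P^+=[0.2005]
step 4: x^-=[1.0600]  P^-=[0.4586]  S=[0.8086]  K=[0.5672]  nu=[2.3900]  x^+=[2.4155]  P^+=[0.1985]

K[0,0] = 0.5672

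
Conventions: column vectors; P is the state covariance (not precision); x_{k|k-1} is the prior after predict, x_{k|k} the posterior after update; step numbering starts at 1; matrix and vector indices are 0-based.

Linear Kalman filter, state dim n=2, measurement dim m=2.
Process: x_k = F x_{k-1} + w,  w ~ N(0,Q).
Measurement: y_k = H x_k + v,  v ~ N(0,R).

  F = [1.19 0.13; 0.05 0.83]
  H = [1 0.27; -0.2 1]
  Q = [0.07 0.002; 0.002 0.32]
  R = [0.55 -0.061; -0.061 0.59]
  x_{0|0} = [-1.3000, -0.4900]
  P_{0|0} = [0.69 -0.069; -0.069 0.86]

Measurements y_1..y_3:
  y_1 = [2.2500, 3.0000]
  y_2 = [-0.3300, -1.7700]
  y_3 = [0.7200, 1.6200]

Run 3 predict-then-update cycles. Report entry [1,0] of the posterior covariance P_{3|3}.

step 1: x^-=[-1.6107, -0.4717]  P^-=[1.0403 0.0672; 0.0672 0.9085]  S=[1.6928 0.0398; 0.0398 1.5132]  K=[0.6278 -0.1096; 0.1708 0.5870]  nu=[3.9881, 3.1496]  x^+=[0.5480, 2.0582]  P^+=[0.3603 -0.0309; -0.0309 0.3297]
step 2: x^-=[0.9197, 1.7357]  P^-=[0.5763 0.0283; 0.0283 0.5455]  S=[1.1813 -0.0022; -0.0022 1.1472]  K=[0.4942 -0.0748; 0.1495 0.4708]  nu=[-1.7183, -3.3218]  x^+=[0.3192, -0.0852]  P^+=[0.2812 -0.0181; -0.0181 0.2651]
step 3: x^-=[0.3687, -0.0548]  P^-=[0.4671 0.0294; 0.0294 0.5018]  S=[1.0696 0.0089; 0.0089 1.0987]  K=[0.4447 -0.0619; 0.1504 0.4502]  nu=[0.3660, 1.7485]  x^+=[0.4233, 0.7874]  P^+=[0.2519 -0.0132; -0.0132 0.2538]

P_post[1,0] = -0.0132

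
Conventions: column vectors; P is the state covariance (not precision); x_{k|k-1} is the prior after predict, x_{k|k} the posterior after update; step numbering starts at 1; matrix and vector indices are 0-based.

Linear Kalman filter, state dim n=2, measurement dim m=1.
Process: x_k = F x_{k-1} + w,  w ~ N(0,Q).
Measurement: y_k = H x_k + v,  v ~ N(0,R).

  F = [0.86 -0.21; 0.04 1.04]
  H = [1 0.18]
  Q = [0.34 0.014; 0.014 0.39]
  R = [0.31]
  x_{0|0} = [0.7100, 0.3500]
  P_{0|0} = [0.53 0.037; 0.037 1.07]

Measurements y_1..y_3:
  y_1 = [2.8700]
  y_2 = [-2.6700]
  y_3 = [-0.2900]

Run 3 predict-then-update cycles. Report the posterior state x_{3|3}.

x_post = [-0.8338, 1.2454]

step 1: x^-=[0.5371, 0.3924]  P^-=[0.7658 -0.1687; -0.1687 1.5512]  S=[1.0653]  K=[0.6903; 0.1038]  nu=[2.2623]  x^+=[2.0988, 0.6272]  P^+=[0.2581 -0.2450; -0.2450 1.5398]
step 2: x^-=[1.6733, 0.7362]  P^-=[0.6873 -0.5305; -0.5305 2.0354]  S=[0.8723]  K=[0.6785; -0.1881]  nu=[-4.4758]  x^+=[-1.3634, 1.5782]  P^+=[0.2858 -0.4191; -0.4191 2.0046]
step 3: x^-=[-1.5039, 1.5868]  P^-=[0.7911 -0.7853; -0.7853 2.5237]  S=[0.9002]  K=[0.7218; -0.3678]  nu=[0.9283]  x^+=[-0.8338, 1.2454]  P^+=[0.3221 -0.5464; -0.5464 2.4020]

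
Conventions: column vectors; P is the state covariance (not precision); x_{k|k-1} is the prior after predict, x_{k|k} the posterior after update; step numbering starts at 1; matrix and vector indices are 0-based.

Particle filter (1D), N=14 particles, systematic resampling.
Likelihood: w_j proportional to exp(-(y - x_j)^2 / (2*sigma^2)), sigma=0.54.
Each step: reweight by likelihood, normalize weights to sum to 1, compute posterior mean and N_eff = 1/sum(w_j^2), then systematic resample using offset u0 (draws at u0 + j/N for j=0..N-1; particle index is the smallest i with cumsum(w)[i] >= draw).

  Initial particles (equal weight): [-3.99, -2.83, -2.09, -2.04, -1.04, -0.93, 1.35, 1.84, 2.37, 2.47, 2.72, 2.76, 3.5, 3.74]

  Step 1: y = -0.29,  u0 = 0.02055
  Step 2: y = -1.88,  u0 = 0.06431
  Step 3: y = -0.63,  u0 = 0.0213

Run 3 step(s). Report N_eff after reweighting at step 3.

N_eff = 13.9377

step 1: w=[0.0000, 0.0000, 0.0043, 0.0058, 0.4254, 0.5529, 0.0111, 0.0005, 0.0000, 0.0000, 0.0000, 0.0000, 0.0000, 0.0000]  mean=-0.9617  Neff=2.0542  idx=[4, 4, 4, 4, 4, 4, 5, 5, 5, 5, 5, 5, 5, 5]
step 2: w=[0.0854, 0.0854, 0.0854, 0.0854, 0.0854, 0.0854, 0.0609, 0.0609, 0.0609, 0.0609, 0.0609, 0.0609, 0.0609, 0.0609]  mean=-0.9864  Neff=13.6087  idx=[0, 1, 2, 3, 4, 4, 5, 6, 8, 9, 10, 11, 12, 13]
step 3: w=[0.0667, 0.0667, 0.0667, 0.0667, 0.0667, 0.0667, 0.0667, 0.0762, 0.0762, 0.0762, 0.0762, 0.0762, 0.0762, 0.0762]  mean=-0.9813  Neff=13.9377  idx=[0, 1, 2, 3, 4, 5, 6, 7, 8, 9, 10, 11, 12, 13]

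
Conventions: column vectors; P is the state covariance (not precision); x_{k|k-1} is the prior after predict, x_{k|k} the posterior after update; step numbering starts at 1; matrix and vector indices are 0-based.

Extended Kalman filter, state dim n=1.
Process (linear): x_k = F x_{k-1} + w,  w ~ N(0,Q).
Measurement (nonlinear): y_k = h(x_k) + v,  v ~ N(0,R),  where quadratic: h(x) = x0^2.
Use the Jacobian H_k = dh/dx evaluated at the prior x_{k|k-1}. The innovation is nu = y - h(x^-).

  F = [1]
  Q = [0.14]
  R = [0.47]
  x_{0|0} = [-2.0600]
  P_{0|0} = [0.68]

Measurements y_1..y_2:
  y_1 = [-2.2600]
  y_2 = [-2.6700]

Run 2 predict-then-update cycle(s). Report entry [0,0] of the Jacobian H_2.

step 1: x^-=[-2.0600]  P^-=[0.8200]  H_jac=[-4.1200]  S=[14.3890]  K=[-0.2348]  nu=[-6.5036]  x^+=[-0.5330]  P^+=[0.0268]
step 2: x^-=[-0.5330]  P^-=[0.1668]  H_jac=[-1.0660]  S=[0.6595]  K=[-0.2696]  nu=[-2.9541]  x^+=[0.2633]  P^+=[0.1189]

H_jac[0,0] = -1.0660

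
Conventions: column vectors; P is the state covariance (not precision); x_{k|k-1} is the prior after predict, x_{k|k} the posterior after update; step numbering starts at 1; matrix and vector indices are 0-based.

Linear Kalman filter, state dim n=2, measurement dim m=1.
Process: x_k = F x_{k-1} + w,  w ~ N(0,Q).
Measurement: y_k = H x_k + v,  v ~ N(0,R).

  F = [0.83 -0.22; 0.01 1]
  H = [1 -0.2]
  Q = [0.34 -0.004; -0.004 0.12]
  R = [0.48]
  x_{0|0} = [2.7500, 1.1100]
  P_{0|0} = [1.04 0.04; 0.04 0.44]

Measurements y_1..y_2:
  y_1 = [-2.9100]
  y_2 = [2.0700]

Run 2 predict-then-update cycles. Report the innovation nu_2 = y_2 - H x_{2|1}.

step 1: x^-=[2.0383, 1.1375]  P^-=[1.0631 -0.0591; -0.0591 0.5609]  S=[1.5892]  K=[0.6764; -0.1078]  nu=[-4.7208]  x^+=[-1.1549, 1.6462]  P^+=[0.3360 0.0568; 0.0568 0.5425]
step 2: x^-=[-1.3207, 1.6346]  P^-=[0.5770 -0.0736; -0.0736 0.6636]  S=[1.1130]  K=[0.5317; -0.1853]  nu=[3.7177]  x^+=[0.6558, 0.9456]  P^+=[0.2624 0.0361; 0.0361 0.6254]

innov = [3.7177]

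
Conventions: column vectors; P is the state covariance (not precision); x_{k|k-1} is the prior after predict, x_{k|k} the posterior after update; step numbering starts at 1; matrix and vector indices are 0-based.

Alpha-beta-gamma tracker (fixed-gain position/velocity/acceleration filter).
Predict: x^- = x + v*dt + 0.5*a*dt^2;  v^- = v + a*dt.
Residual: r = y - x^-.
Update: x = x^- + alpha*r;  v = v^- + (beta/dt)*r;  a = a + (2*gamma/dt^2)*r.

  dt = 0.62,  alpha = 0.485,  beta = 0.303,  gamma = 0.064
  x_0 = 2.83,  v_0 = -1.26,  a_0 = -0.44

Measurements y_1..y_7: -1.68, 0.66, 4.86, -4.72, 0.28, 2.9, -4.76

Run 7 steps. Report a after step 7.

step 1: x_pred=1.9642  r=-3.6442  x^+=0.1968  v^+=-3.3138  a^+=-1.6535
step 2: x_pred=-2.1756  r=2.8356  x^+=-0.8003  v^+=-2.9532  a^+=-0.7093
step 3: x_pred=-2.7676  r=7.6276  x^+=0.9318  v^+=0.3348  a^+=1.8306
step 4: x_pred=1.4912  r=-6.2112  x^+=-1.5212  v^+=-1.5657  a^+=-0.2376
step 5: x_pred=-2.5377  r=2.8177  x^+=-1.1711  v^+=-0.3360  a^+=0.7006
step 6: x_pred=-1.2448  r=4.1448  x^+=0.7654  v^+=2.1239  a^+=2.0808
step 7: x_pred=2.4822  r=-7.2422  x^+=-1.0303  v^+=-0.1253  a^+=-0.3308

a_post = -0.3308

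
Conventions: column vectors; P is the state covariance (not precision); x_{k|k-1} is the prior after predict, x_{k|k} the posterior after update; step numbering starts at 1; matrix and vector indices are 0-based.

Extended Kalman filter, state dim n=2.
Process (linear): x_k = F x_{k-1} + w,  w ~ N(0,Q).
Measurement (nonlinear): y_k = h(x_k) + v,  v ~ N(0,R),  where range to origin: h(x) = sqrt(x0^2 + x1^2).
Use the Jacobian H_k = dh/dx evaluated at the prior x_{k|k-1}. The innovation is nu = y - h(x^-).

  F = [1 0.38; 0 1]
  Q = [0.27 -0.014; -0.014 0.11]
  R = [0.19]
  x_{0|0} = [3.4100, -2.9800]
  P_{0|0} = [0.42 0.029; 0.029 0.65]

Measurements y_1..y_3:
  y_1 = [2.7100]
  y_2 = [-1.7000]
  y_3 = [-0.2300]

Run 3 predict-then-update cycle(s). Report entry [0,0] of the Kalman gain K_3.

K[0,0] = 0.8685

step 1: x^-=[2.2776, -2.9800]  P^-=[0.8059 0.2620; 0.2620 0.7600]  H_jac=[0.6072 -0.7945]  S=[0.7141]  K=[0.3938; -0.6228]  nu=[-1.0407]  x^+=[1.8678, -2.3319]  P^+=[0.6952 0.4371; 0.4371 0.4830]
step 2: x^-=[0.9817, -2.3319]  P^-=[1.3671 0.6067; 0.6067 0.5930]  H_jac=[0.3880 -0.9217]  S=[0.4657]  K=[-0.0617; -0.6683]  nu=[-4.2301]  x^+=[1.2425, 0.4949]  P^+=[1.3654 0.5875; 0.5875 0.3851]
step 3: x^-=[1.4306, 0.4949]  P^-=[2.1375 0.7198; 0.7198 0.4951]  H_jac=[0.9450 0.3269]  S=[2.5967]  K=[0.8685; 0.3243]  nu=[-1.7438]  x^+=[-0.0839, -0.0706]  P^+=[0.1786 -0.0116; -0.0116 0.2220]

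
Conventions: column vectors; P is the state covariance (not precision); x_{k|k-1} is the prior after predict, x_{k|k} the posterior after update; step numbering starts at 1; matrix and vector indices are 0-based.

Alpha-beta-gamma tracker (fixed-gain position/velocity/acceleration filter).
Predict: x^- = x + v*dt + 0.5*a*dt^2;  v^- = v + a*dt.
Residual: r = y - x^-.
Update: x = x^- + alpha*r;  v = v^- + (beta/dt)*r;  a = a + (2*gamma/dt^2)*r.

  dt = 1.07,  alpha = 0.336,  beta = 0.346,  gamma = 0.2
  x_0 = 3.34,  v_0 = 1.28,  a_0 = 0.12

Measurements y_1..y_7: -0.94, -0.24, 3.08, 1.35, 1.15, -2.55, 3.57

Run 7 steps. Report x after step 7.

x_post = 5.8248

step 1: x_pred=4.7783  r=-5.7183  x^+=2.8569  v^+=-0.4407  a^+=-1.8778
step 2: x_pred=1.3104  r=-1.5504  x^+=0.7895  v^+=-2.9513  a^+=-2.4195
step 3: x_pred=-3.7535  r=6.8335  x^+=-1.4574  v^+=-3.3305  a^+=-0.0321
step 4: x_pred=-5.0394  r=6.3894  x^+=-2.8926  v^+=-1.2987  a^+=2.2002
step 5: x_pred=-3.0227  r=4.1727  x^+=-1.6207  v^+=2.4049  a^+=3.6581
step 6: x_pred=3.0466  r=-5.5966  x^+=1.1661  v^+=4.5092  a^+=1.7028
step 7: x_pred=6.9658  r=-3.3958  x^+=5.8248  v^+=5.2331  a^+=0.5164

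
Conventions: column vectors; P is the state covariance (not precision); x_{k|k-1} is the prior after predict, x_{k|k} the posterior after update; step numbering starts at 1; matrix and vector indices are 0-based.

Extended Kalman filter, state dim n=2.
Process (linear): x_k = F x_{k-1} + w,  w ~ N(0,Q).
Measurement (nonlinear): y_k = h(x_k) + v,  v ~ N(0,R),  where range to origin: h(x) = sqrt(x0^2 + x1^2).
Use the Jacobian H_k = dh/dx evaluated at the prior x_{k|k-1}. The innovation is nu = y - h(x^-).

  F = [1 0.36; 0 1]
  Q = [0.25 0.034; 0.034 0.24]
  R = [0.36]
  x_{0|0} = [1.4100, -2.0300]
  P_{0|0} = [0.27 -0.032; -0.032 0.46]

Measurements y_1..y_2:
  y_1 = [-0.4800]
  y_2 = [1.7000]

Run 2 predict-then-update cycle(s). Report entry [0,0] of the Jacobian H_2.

step 1: x^-=[0.6792, -2.0300]  P^-=[0.5566 0.1676; 0.1676 0.7000]  H_jac=[0.3173 -0.9483]  S=[0.9447]  K=[0.0187; -0.6464]  nu=[-2.6206]  x^+=[0.6302, -0.3360]  P^+=[0.5562 0.1790; 0.1790 0.3053]
step 2: x^-=[0.5092, -0.3360]  P^-=[0.9747 0.3229; 0.3229 0.5453]  H_jac=[0.8346 -0.5508]  S=[0.9075]  K=[0.7004; -0.0339]  nu=[1.0899]  x^+=[1.2726, -0.3730]  P^+=[0.5294 0.3445; 0.3445 0.5442]

H_jac[0,0] = 0.8346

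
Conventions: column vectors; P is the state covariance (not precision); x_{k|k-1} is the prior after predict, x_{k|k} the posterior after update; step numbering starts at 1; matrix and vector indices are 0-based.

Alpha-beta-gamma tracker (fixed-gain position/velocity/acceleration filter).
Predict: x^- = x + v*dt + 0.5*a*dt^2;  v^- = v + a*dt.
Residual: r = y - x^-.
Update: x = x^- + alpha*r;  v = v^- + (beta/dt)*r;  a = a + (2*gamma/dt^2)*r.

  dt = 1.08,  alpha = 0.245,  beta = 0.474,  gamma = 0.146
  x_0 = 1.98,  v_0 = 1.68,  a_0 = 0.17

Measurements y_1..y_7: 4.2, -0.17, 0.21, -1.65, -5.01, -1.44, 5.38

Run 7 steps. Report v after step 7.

v_post = 8.9923

step 1: x_pred=3.8935  r=0.3065  x^+=3.9686  v^+=1.9981  a^+=0.2467
step 2: x_pred=6.2705  r=-6.4405  x^+=4.6925  v^+=-0.5621  a^+=-1.3656
step 3: x_pred=3.2891  r=-3.0791  x^+=2.5347  v^+=-3.3883  a^+=-2.1364
step 4: x_pred=-2.3706  r=0.7206  x^+=-2.1941  v^+=-5.3794  a^+=-1.9560
step 5: x_pred=-9.1446  r=4.1346  x^+=-8.1316  v^+=-5.6773  a^+=-0.9210
step 6: x_pred=-14.8001  r=13.3601  x^+=-11.5269  v^+=-0.8083  a^+=2.4237
step 7: x_pred=-10.9864  r=16.3664  x^+=-6.9766  v^+=8.9923  a^+=6.5209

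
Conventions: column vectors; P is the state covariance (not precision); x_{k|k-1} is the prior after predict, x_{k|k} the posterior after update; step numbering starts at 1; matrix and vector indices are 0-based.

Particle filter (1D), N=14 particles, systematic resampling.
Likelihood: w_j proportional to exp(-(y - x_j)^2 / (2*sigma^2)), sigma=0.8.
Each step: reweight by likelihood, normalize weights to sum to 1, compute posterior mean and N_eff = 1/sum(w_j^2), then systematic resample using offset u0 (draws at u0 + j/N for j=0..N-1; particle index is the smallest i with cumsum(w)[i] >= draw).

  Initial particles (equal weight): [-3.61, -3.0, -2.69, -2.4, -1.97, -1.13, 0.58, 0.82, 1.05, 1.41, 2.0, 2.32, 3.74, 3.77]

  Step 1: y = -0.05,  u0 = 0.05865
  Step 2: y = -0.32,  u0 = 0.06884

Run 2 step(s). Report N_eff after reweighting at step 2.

step 1: w=[0.0000, 0.0005, 0.0018, 0.0056, 0.0235, 0.1681, 0.3066, 0.2315, 0.1625, 0.0791, 0.0157, 0.0052, 0.0000, 0.0000]  mean=0.4373  Neff=4.7762  idx=[5, 5, 6, 6, 6, 6, 6, 7, 7, 7, 8, 8, 9, 10]
step 2: w=[0.1086, 0.1086, 0.0963, 0.0963, 0.0963, 0.0963, 0.0963, 0.0657, 0.0657, 0.0657, 0.0419, 0.0419, 0.0175, 0.0027]  mean=0.3135  Neff=11.5239  idx=[0, 1, 1, 2, 3, 4, 4, 5, 6, 7, 8, 9, 10, 13]

N_eff = 11.5239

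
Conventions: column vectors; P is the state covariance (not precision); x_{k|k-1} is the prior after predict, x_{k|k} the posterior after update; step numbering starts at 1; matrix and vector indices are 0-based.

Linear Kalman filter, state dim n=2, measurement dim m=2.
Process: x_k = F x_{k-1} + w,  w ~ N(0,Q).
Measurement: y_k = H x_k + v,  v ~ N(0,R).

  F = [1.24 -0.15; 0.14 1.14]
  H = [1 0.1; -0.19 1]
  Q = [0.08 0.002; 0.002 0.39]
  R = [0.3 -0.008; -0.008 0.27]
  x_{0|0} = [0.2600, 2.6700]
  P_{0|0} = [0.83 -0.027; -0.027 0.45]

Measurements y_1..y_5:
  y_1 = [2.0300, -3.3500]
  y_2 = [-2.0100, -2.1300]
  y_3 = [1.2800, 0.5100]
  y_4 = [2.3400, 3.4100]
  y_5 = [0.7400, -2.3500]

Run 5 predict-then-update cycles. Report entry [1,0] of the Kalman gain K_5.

K[1,0] = 0.1122

step 1: x^-=[-0.0781, 3.0802]  P^-=[1.3764 0.0315; 0.0315 0.9825]  S=[1.6925 -0.1403; -0.1403 1.2902]  K=[0.8076 -0.0904; 0.1407 0.7722]  nu=[1.8001, -6.4450]  x^+=[1.9583, -1.6431]  P^+=[0.2415 0.0150; 0.0150 0.2102]
step 2: x^-=[2.6748, -1.5990]  P^-=[0.4505 0.0289; 0.0289 0.6727]  S=[0.7630 0.0020; 0.0020 0.9480]  K=[0.5944 -0.0611; 0.1242 0.7036]  nu=[-4.5249, -0.0228]  x^+=[-0.0132, -2.1769]  P^+=[0.1775 0.0125; 0.0125 0.1913]
step 3: x^-=[0.3101, -2.4835]  P^-=[0.3527 0.0175; 0.0175 0.6461]  S=[0.6626 0.0068; 0.0068 0.9222]  K=[0.5354 -0.0576; 0.1168 0.6962]  nu=[1.2182, 3.0524]  x^+=[0.7865, -0.2162]  P^+=[0.1600 0.0106; 0.0106 0.1890]
step 4: x^-=[1.0077, -0.1364]  P^-=[0.3264 0.0122; 0.0122 0.6422]  S=[0.6353 0.0061; 0.0061 0.9193]  K=[0.5163 -0.0577; 0.1135 0.6953]  nu=[1.3459, 3.7378]  x^+=[1.4871, 2.6152]  P^+=[0.1544 0.0096; 0.0096 0.1886]
step 5: x^-=[1.4517, 3.1895]  P^-=[0.3180 0.0100; 0.0100 0.6413]  S=[0.6264 0.0055; 0.0055 0.9190]  K=[0.5098 -0.0580; 0.1122 0.6951]  nu=[-1.0306, -5.2637]  x^+=[1.2313, -0.5848]  P^+=[0.1525 0.0092; 0.0092 0.1885]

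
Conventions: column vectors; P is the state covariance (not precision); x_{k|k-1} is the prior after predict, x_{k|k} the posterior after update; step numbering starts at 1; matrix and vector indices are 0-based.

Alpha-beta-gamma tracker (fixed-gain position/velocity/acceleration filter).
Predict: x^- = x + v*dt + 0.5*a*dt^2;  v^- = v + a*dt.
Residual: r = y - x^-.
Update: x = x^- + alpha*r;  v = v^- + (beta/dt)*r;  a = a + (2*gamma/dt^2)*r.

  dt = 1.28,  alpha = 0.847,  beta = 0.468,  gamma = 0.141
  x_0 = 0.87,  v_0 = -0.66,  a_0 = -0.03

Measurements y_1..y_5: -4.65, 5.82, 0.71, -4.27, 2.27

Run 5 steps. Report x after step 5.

step 1: x_pred=0.0006  r=-4.6506  x^+=-3.9385  v^+=-2.3988  a^+=-0.8305
step 2: x_pred=-7.6892  r=13.5092  x^+=3.7531  v^+=1.4775  a^+=1.4947
step 3: x_pred=6.8688  r=-6.1588  x^+=1.6523  v^+=1.1390  a^+=0.4347
step 4: x_pred=3.4663  r=-7.7363  x^+=-3.0863  v^+=-1.1332  a^+=-0.8969
step 5: x_pred=-5.2716  r=7.5416  x^+=1.1161  v^+=0.4762  a^+=0.4012

x_post = 1.1161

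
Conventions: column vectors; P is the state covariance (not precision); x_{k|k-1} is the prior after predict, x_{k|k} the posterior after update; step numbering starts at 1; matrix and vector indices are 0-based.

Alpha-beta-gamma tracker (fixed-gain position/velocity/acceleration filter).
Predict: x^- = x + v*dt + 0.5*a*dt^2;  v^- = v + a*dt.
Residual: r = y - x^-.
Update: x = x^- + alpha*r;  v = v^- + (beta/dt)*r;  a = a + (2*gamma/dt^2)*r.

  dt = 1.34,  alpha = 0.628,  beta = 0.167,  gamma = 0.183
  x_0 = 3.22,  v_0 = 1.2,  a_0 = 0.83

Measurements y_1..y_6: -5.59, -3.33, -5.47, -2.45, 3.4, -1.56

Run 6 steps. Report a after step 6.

a_post = 3.6258

step 1: x_pred=5.5732  r=-11.1632  x^+=-1.4373  v^+=0.9210  a^+=-1.4454
step 2: x_pred=-1.5009  r=-1.8291  x^+=-2.6496  v^+=-1.2438  a^+=-1.8182
step 3: x_pred=-5.9487  r=0.4787  x^+=-5.6481  v^+=-3.6206  a^+=-1.7207
step 4: x_pred=-12.0445  r=9.5945  x^+=-6.0192  v^+=-4.7306  a^+=0.2350
step 5: x_pred=-12.1471  r=15.5471  x^+=-2.3835  v^+=-2.4781  a^+=3.4040
step 6: x_pred=-2.6480  r=1.0880  x^+=-1.9647  v^+=2.2189  a^+=3.6258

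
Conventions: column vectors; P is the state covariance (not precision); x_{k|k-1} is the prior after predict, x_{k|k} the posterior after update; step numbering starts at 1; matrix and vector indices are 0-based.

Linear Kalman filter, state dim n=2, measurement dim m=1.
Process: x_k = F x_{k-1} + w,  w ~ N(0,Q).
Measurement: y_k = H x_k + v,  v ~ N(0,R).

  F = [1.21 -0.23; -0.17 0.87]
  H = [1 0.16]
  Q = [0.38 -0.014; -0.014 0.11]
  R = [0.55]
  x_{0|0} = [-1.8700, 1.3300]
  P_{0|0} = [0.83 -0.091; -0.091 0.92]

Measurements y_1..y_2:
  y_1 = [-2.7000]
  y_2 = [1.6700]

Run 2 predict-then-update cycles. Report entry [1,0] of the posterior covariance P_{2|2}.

P_post[1,0] = -0.2413

step 1: x^-=[-2.5686, 1.4750]  P^-=[1.6945 -0.4682; -0.4682 0.8573]  S=[2.1167]  K=[0.7652; -0.1564]  nu=[-0.3674]  x^+=[-2.8497, 1.5325]  P^+=[0.4552 -0.2149; -0.2149 0.8055]
step 2: x^-=[-3.8006, 1.8177]  P^-=[1.2087 -0.5034; -0.5034 0.7964]  S=[1.6180]  K=[0.6973; -0.2324]  nu=[5.1798]  x^+=[-0.1890, 0.6139]  P^+=[0.4221 -0.2413; -0.2413 0.7090]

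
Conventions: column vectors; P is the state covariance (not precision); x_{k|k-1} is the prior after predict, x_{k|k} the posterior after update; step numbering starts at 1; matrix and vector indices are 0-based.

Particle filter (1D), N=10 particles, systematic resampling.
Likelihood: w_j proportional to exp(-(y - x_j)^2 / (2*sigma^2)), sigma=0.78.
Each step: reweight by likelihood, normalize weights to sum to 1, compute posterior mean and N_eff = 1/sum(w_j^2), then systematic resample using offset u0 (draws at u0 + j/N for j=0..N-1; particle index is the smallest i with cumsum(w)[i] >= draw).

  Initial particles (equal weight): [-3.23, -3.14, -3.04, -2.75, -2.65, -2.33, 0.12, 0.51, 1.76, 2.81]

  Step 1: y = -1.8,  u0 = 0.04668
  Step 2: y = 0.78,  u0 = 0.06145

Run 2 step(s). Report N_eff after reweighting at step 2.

step 1: w=[0.0722, 0.0886, 0.1095, 0.1846, 0.2140, 0.3076, 0.0187, 0.0048, 0.0000, 0.0000]  mean=-2.6308  Neff=5.0025  idx=[0, 1, 2, 3, 3, 4, 4, 5, 5, 5]
step 2: w=[0.0014, 0.0026, 0.0049, 0.0281, 0.0281, 0.0499, 0.0499, 0.2784, 0.2784, 0.2784]  mean=-2.3924  Neff=4.1830  idx=[4, 6, 7, 7, 8, 8, 8, 9, 9, 9]

N_eff = 4.1830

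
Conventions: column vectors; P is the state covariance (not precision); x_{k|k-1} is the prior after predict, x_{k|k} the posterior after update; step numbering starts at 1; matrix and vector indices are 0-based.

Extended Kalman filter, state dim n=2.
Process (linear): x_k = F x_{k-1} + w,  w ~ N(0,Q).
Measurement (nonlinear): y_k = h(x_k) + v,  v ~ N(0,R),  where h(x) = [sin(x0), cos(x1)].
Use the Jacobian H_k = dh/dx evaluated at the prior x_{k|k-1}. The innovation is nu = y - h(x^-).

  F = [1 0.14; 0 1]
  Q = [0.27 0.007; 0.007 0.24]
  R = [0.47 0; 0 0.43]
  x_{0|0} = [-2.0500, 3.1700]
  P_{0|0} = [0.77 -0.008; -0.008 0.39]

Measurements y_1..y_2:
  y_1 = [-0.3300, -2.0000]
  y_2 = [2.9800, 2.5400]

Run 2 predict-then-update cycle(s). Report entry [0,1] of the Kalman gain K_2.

step 1: x^-=[-1.6062, 3.1700]  P^-=[1.0454 0.0536; 0.0536 0.6300]  H_jac=[-0.0354 0.0000; 0.0000 0.0284]  S=[0.4713 -0.0001; -0.0001 0.4305]  K=[-0.0785 0.0035; -0.0040 0.0416]  nu=[0.6694, -1.0004]  x^+=[-1.6623, 3.1257]  P^+=[1.0425 0.0534; 0.0534 0.6292]
step 2: x^-=[-1.2247, 3.1257]  P^-=[1.3398 0.1485; 0.1485 0.8692]  H_jac=[0.3392 0.0000; 0.0000 -0.0159]  S=[0.6242 -0.0008; -0.0008 0.4302]  K=[0.7282 -0.0041; 0.0807 -0.0319]  nu=[3.9207, 3.5399]  x^+=[1.6156, 3.3290]  P^+=[1.0088 0.1117; 0.1117 0.8647]

K[0,1] = -0.0041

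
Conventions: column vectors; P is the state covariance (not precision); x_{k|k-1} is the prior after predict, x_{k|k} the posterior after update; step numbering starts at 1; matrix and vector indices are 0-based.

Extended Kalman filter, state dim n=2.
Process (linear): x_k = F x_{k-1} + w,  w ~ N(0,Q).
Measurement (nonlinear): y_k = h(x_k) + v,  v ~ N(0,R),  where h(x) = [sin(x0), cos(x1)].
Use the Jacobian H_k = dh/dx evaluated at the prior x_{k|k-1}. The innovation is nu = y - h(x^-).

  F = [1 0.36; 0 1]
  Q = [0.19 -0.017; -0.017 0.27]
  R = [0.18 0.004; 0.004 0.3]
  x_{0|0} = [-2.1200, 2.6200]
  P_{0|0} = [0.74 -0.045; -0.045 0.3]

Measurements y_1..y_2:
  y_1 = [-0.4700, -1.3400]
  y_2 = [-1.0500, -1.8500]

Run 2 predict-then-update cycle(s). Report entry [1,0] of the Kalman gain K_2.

step 1: x^-=[-1.1768, 2.6200]  P^-=[0.9365 0.0460; 0.0460 0.5700]  H_jac=[0.3839 0.0000; 0.0000 -0.4983]  S=[0.3180 -0.0048; -0.0048 0.4415]  K=[1.1299 -0.0396; 0.0458 -0.6428]  nu=[0.4534, -0.4730]  x^+=[-0.6458, 2.9448]  P^+=[0.5294 0.0148; 0.0148 0.3866]
step 2: x^-=[0.4143, 2.9448]  P^-=[0.7801 0.1370; 0.1370 0.6566]  H_jac=[0.9154 0.0000; 0.0000 -0.1955]  S=[0.8337 -0.0205; -0.0205 0.3251]  K=[0.8559 -0.0284; 0.1409 -0.3860]  nu=[-1.4526, -0.8693]  x^+=[-0.8042, 3.0757]  P^+=[0.1682 0.0260; 0.0260 0.5894]

K[1,0] = 0.1409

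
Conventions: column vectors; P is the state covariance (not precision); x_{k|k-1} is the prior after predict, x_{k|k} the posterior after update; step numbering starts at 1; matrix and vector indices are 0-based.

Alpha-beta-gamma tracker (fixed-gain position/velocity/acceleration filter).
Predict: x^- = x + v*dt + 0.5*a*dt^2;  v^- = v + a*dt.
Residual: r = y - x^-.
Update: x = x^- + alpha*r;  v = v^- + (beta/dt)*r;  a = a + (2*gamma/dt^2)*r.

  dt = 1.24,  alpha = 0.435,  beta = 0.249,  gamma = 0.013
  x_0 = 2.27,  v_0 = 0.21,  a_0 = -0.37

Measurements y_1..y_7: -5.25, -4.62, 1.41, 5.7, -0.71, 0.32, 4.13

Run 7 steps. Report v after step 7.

v_post = 0.7428

step 1: x_pred=2.2459  r=-7.4959  x^+=-1.0148  v^+=-1.7540  a^+=-0.4968
step 2: x_pred=-3.5717  r=-1.0483  x^+=-4.0277  v^+=-2.5805  a^+=-0.5145
step 3: x_pred=-7.6231  r=9.0331  x^+=-3.6937  v^+=-1.4046  a^+=-0.3617
step 4: x_pred=-5.7135  r=11.4135  x^+=-0.7486  v^+=0.4388  a^+=-0.1687
step 5: x_pred=-0.3342  r=-0.3758  x^+=-0.4977  v^+=0.1541  a^+=-0.1751
step 6: x_pred=-0.4412  r=0.7612  x^+=-0.1101  v^+=0.0898  a^+=-0.1622
step 7: x_pred=-0.1234  r=4.2534  x^+=1.7268  v^+=0.7428  a^+=-0.0903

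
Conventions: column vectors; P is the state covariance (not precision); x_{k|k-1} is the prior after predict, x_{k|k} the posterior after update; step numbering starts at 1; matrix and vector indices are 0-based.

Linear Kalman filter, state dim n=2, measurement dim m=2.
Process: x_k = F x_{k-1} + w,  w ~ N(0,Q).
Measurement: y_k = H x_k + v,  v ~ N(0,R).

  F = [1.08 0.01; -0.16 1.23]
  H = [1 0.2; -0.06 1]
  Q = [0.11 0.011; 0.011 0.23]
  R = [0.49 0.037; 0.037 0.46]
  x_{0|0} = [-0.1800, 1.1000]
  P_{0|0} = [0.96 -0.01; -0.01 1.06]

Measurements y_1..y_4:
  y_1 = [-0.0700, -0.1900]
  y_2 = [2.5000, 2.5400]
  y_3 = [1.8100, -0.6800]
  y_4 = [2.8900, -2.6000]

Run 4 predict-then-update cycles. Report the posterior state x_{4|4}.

x_post = [2.3991, -1.2989]

step 1: x^-=[-0.1834, 1.3818]  P^-=[1.2296 -0.1551; -0.1551 1.8622]  S=[1.7321 0.1824; 0.1824 2.3452]  K=[0.7081 -0.1527; 0.0418 0.7948]  nu=[-0.1630, -1.5828]  x^+=[-0.0571, 0.1171]  P^+=[0.3460 -0.0233; -0.0233 0.3657]
step 2: x^-=[-0.0605, 0.1531]  P^-=[0.5131 -0.0752; -0.0752 0.8013]  S=[1.0051 0.0922; 0.0922 1.2722]  K=[0.5065 -0.1200; 0.0267 0.6315]  nu=[2.5299, 2.3832]  x^+=[0.9350, 1.7257]  P^+=[0.2481 -0.0216; -0.0216 0.2902]
step 3: x^-=[1.0270, 1.9731]  P^-=[0.3989 -0.0569; -0.0569 0.6839]  S=[0.8935 0.0936; 0.0936 1.1521]  K=[0.4449 -0.1063; 0.0271 0.5943]  nu=[0.3883, -2.5914]  x^+=[1.4753, 0.4434]  P^+=[0.2179 -0.0194; -0.0194 0.2732]
step 4: x^-=[1.5978, 0.3094]  P^-=[0.3638 -0.0490; -0.0490 0.6566]  S=[0.8605 0.0981; 0.0981 1.1238]  K=[0.4228 -0.0999; 0.0291 0.5843]  nu=[1.2303, -2.8135]  x^+=[2.3991, -1.2989]  P^+=[0.2071 -0.0179; -0.0179 0.2688]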